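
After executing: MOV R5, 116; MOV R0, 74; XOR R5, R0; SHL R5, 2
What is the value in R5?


Register state trace:
  MOV R5, 116  → R5 = 116 (0b01110100)
  MOV R0, 74  → R0 = 74 (0b01001010)
  XOR R5, R0  → R5 = 116 XOR 74 = 62 (0b00111110)
  SHL R5, 2  → R5 = 62 << 2 = 248
Final: R5 = 248

248


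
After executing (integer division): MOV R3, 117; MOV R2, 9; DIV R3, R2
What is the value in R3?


Register state trace:
  MOV R3, 117  → R3 = 117
  MOV R2, 9  → R2 = 9
  DIV R3, R2  → R3 = 117 // 9 = 13
Final: R3 = 13

13


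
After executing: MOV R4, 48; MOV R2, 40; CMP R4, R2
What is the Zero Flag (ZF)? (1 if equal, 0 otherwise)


Register state trace:
  MOV R4, 48  → R4 = 48
  MOV R2, 40  → R2 = 40
  CMP R4, R2  → computes 48 - 40 = 8
  Result is nonzero, so values are not equal
ZF = 0

0


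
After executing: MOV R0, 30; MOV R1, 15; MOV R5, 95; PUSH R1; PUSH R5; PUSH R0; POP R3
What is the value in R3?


Stack trace (top is rightmost):
  MOV R0, 30  → R0 = 30
  MOV R1, 15  → R1 = 15
  MOV R5, 95  → R5 = 95
  PUSH R1  → stack: [15]
  PUSH R5  → stack: [15, 95]
  PUSH R0  → stack: [15, 95, 30]
  POP R3  → R3 = 30, stack: [15, 95]
Final: R3 = 30

30


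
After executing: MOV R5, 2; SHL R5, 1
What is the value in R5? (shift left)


Register state trace:
  MOV R5, 2  → R5 = 2
  SHL R5, 1  → R5 = 2 << 1 = 2 * 2^1 = 4
Final: R5 = 4

4


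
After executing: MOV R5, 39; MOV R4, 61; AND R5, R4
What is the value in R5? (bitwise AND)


Register state trace:
  MOV R5, 39  → R5 = 39 (0b00100111)
  MOV R4, 61  → R4 = 61 (0b00111101)
  AND R5, R4  → R5 = 39 AND 61 = 37 (0b00100101)
Final: R5 = 37

37


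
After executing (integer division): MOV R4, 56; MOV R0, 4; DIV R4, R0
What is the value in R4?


Register state trace:
  MOV R4, 56  → R4 = 56
  MOV R0, 4  → R0 = 4
  DIV R4, R0  → R4 = 56 // 4 = 14
Final: R4 = 14

14


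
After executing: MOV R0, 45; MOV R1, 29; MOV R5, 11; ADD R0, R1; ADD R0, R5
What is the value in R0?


Register state trace:
  MOV R0, 45  → R0 = 45
  MOV R1, 29  → R1 = 29
  MOV R5, 11  → R5 = 11
  ADD R0, R1  → R0 = 45 + 29 = 74
  ADD R0, R5  → R0 = 74 + 11 = 85
Final: R0 = 85

85


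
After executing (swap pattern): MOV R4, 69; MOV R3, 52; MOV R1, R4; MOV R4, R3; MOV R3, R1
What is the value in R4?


Register state trace (swap pattern):
  MOV R4, 69  → R4 = 69
  MOV R3, 52  → R3 = 52
  MOV R1, R4  → R1 = 69  (save R4)
  MOV R4, R3  → R4 = 52  (R4 gets R3's value)
  MOV R3, R1  → R3 = 69  (R3 gets saved value)
Final: R4 = 52

52


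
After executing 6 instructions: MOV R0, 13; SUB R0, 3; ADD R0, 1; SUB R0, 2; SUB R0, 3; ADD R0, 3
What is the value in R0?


Register state trace:
  MOV R0, 13  → R0 = 13
  SUB R0, 3  → R0 = 13 - 3 = 10
  ADD R0, 1  → R0 = 10 + 1 = 11
  SUB R0, 2  → R0 = 11 - 2 = 9
  SUB R0, 3  → R0 = 9 - 3 = 6
  ADD R0, 3  → R0 = 6 + 3 = 9
Final: R0 = 9

9


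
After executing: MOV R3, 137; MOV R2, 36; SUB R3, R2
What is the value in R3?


Register state trace:
  MOV R3, 137  → R3 = 137
  MOV R2, 36  → R2 = 36
  SUB R3, R2  → R3 = 137 - 36 = 101
Final: R3 = 101

101


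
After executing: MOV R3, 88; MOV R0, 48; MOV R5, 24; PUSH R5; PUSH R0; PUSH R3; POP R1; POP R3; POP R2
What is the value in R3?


Stack trace (top is rightmost):
  MOV R3, 88  → R3 = 88
  MOV R0, 48  → R0 = 48
  MOV R5, 24  → R5 = 24
  PUSH R5  → stack: [24]
  PUSH R0  → stack: [24, 48]
  PUSH R3  → stack: [24, 48, 88]
  POP R1  → R1 = 88, stack: [24, 48]
  POP R3  → R3 = 48, stack: [24]
  POP R2  → R2 = 24, stack: []
Final: R3 = 48

48


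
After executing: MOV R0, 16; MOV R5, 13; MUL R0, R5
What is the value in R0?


Register state trace:
  MOV R0, 16  → R0 = 16
  MOV R5, 13  → R5 = 13
  MUL R0, R5  → R0 = 16 * 13 = 208
Final: R0 = 208

208


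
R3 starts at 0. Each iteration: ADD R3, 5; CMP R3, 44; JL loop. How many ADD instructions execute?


Loop trace (R3 starts at 0, target 44, step 5):
  ADD #1: R3 = 0 + 5 = 5  → 5 < 44, loop
  ADD #2: R3 = 5 + 5 = 10  → 10 < 44, loop
  ADD #3: R3 = 10 + 5 = 15  → 15 < 44, loop
  ADD #4: R3 = 15 + 5 = 20  → 20 < 44, loop
  ADD #5: R3 = 20 + 5 = 25  → 25 < 44, loop
  ADD #6: R3 = 25 + 5 = 30  → 30 < 44, loop
  ADD #7: R3 = 30 + 5 = 35  → 35 < 44, loop
  ADD #8: R3 = 35 + 5 = 40  → 40 < 44, loop
  ADD #9: R3 = 40 + 5 = 45  → 45 >= 44, exit
Total ADD instructions: 9

9


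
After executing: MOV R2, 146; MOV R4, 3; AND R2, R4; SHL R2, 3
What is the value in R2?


Register state trace:
  MOV R2, 146  → R2 = 146 (0b10010010)
  MOV R4, 3  → R4 = 3 (0b00000011)
  AND R2, R4  → R2 = 146 AND 3 = 2 (0b00000010)
  SHL R2, 3  → R2 = 2 << 3 = 16
Final: R2 = 16

16


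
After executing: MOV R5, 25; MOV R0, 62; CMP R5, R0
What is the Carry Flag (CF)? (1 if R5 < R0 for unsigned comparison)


Register state trace:
  MOV R5, 25  → R5 = 25
  MOV R0, 62  → R0 = 62
  CMP R5, R0  → unsigned 25 - 62: borrow occurs
  25 < 62, so CF = 1
CF = 1

1


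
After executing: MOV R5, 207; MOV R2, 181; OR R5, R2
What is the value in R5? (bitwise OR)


Register state trace:
  MOV R5, 207  → R5 = 207 (0b11001111)
  MOV R2, 181  → R2 = 181 (0b10110101)
  OR R5, R2   → R5 = 207 OR 181 = 255 (0b11111111)
Final: R5 = 255

255


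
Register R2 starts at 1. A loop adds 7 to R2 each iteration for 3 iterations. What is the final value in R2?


Starting value: R2 = 1
  Iter 1: R2 = 1 + 7 = 8
  Iter 2: R2 = 8 + 7 = 15
  Iter 3: R2 = 15 + 7 = 22
Final: R2 = 22

22


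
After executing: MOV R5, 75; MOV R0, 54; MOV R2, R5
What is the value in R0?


Register state trace:
  MOV R5, 75  → R5 = 75
  MOV R0, 54  → R0 = 54
  MOV R2, R5  → R2 = 75
Final: R0 = 54

54


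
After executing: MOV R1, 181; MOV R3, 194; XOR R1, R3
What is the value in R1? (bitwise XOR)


Register state trace:
  MOV R1, 181  → R1 = 181 (0b10110101)
  MOV R3, 194  → R3 = 194 (0b11000010)
  XOR R1, R3  → R1 = 181 XOR 194 = 119 (0b01110111)
Final: R1 = 119

119


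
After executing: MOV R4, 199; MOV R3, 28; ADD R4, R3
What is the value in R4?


Register state trace:
  MOV R4, 199  → R4 = 199
  MOV R3, 28  → R3 = 28
  ADD R4, R3  → R4 = 199 + 28 = 227
Final: R4 = 227

227


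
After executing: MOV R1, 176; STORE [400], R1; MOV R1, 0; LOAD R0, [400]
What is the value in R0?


Register and memory trace:
  MOV R1, 176  → R1 = 176
  STORE [400], R1  → mem[400] = 176
  MOV R1, 0  → R1 = 0
  LOAD R0, [400]  → R0 = mem[400] = 176
Final: R0 = 176

176


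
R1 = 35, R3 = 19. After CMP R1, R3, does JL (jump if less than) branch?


Trace:
  R1 = 35, R3 = 19
  CMP R1, R3  → compares 35 vs 19
  JL checks: is 35 less than 19?
  35 > 19, so condition is false
Branch taken: No

No


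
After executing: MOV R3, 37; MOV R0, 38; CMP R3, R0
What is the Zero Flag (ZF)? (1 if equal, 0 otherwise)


Register state trace:
  MOV R3, 37  → R3 = 37
  MOV R0, 38  → R0 = 38
  CMP R3, R0  → computes 37 - 38 = -1
  Result is nonzero, so values are not equal
ZF = 0

0


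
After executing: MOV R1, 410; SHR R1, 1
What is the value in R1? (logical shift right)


Register state trace:
  MOV R1, 410  → R1 = 410
  SHR R1, 1  → R1 = 410 >> 1 = 410 // 2^1 = 205
Final: R1 = 205

205


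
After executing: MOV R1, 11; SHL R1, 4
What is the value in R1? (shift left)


Register state trace:
  MOV R1, 11  → R1 = 11
  SHL R1, 4  → R1 = 11 << 4 = 11 * 2^4 = 176
Final: R1 = 176

176


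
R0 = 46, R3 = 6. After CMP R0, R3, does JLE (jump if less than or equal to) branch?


Trace:
  R0 = 46, R3 = 6
  CMP R0, R3  → compares 46 vs 6
  JLE checks: is 46 less than or equal to 6?
  46 > 6, so condition is false
Branch taken: No

No


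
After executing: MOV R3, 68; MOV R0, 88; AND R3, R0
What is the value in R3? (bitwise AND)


Register state trace:
  MOV R3, 68  → R3 = 68 (0b01000100)
  MOV R0, 88  → R0 = 88 (0b01011000)
  AND R3, R0  → R3 = 68 AND 88 = 64 (0b01000000)
Final: R3 = 64

64


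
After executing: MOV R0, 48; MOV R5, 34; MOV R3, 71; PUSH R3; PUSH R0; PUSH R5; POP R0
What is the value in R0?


Stack trace (top is rightmost):
  MOV R0, 48  → R0 = 48
  MOV R5, 34  → R5 = 34
  MOV R3, 71  → R3 = 71
  PUSH R3  → stack: [71]
  PUSH R0  → stack: [71, 48]
  PUSH R5  → stack: [71, 48, 34]
  POP R0  → R0 = 34, stack: [71, 48]
Final: R0 = 34

34


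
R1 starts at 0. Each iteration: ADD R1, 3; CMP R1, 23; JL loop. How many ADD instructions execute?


Loop trace (R1 starts at 0, target 23, step 3):
  ADD #1: R1 = 0 + 3 = 3  → 3 < 23, loop
  ADD #2: R1 = 3 + 3 = 6  → 6 < 23, loop
  ADD #3: R1 = 6 + 3 = 9  → 9 < 23, loop
  ADD #4: R1 = 9 + 3 = 12  → 12 < 23, loop
  ADD #5: R1 = 12 + 3 = 15  → 15 < 23, loop
  ADD #6: R1 = 15 + 3 = 18  → 18 < 23, loop
  ADD #7: R1 = 18 + 3 = 21  → 21 < 23, loop
  ADD #8: R1 = 21 + 3 = 24  → 24 >= 23, exit
Total ADD instructions: 8

8


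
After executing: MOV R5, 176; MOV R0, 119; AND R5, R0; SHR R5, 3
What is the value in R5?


Register state trace:
  MOV R5, 176  → R5 = 176 (0b10110000)
  MOV R0, 119  → R0 = 119 (0b01110111)
  AND R5, R0  → R5 = 176 AND 119 = 48 (0b00110000)
  SHR R5, 3  → R5 = 48 >> 3 = 6
Final: R5 = 6

6


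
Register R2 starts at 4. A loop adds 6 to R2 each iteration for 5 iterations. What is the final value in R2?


Starting value: R2 = 4
  Iter 1: R2 = 4 + 6 = 10
  Iter 2: R2 = 10 + 6 = 16
  Iter 3: R2 = 16 + 6 = 22
  Iter 4: R2 = 22 + 6 = 28
  Iter 5: R2 = 28 + 6 = 34
Final: R2 = 34

34


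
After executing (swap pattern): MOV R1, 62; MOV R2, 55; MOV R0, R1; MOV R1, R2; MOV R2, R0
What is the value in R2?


Register state trace (swap pattern):
  MOV R1, 62  → R1 = 62
  MOV R2, 55  → R2 = 55
  MOV R0, R1  → R0 = 62  (save R1)
  MOV R1, R2  → R1 = 55  (R1 gets R2's value)
  MOV R2, R0  → R2 = 62  (R2 gets saved value)
Final: R2 = 62

62


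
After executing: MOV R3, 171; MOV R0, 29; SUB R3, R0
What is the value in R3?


Register state trace:
  MOV R3, 171  → R3 = 171
  MOV R0, 29  → R0 = 29
  SUB R3, R0  → R3 = 171 - 29 = 142
Final: R3 = 142

142


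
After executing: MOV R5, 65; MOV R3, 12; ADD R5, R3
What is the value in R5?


Register state trace:
  MOV R5, 65  → R5 = 65
  MOV R3, 12  → R3 = 12
  ADD R5, R3  → R5 = 65 + 12 = 77
Final: R5 = 77

77


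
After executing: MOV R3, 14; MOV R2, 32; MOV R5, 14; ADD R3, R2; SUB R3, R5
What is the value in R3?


Register state trace:
  MOV R3, 14  → R3 = 14
  MOV R2, 32  → R2 = 32
  MOV R5, 14  → R5 = 14
  ADD R3, R2  → R3 = 14 + 32 = 46
  SUB R3, R5  → R3 = 46 - 14 = 32
Final: R3 = 32

32


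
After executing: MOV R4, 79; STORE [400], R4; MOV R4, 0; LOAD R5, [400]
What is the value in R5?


Register and memory trace:
  MOV R4, 79  → R4 = 79
  STORE [400], R4  → mem[400] = 79
  MOV R4, 0  → R4 = 0
  LOAD R5, [400]  → R5 = mem[400] = 79
Final: R5 = 79

79


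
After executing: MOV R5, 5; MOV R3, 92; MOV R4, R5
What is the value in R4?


Register state trace:
  MOV R5, 5  → R5 = 5
  MOV R3, 92  → R3 = 92
  MOV R4, R5  → R4 = 5
Final: R4 = 5

5


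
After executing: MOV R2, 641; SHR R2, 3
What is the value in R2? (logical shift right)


Register state trace:
  MOV R2, 641  → R2 = 641
  SHR R2, 3  → R2 = 641 >> 3 = 641 // 2^3 = 80
Final: R2 = 80

80


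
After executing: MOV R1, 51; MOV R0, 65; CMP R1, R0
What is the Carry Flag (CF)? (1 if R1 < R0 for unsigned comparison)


Register state trace:
  MOV R1, 51  → R1 = 51
  MOV R0, 65  → R0 = 65
  CMP R1, R0  → unsigned 51 - 65: borrow occurs
  51 < 65, so CF = 1
CF = 1

1


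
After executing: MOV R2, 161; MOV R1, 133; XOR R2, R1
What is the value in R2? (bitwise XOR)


Register state trace:
  MOV R2, 161  → R2 = 161 (0b10100001)
  MOV R1, 133  → R1 = 133 (0b10000101)
  XOR R2, R1  → R2 = 161 XOR 133 = 36 (0b00100100)
Final: R2 = 36

36


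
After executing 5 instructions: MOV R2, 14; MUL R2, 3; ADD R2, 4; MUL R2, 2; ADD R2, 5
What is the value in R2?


Register state trace:
  MOV R2, 14  → R2 = 14
  MUL R2, 3  → R2 = 14 * 3 = 42
  ADD R2, 4  → R2 = 42 + 4 = 46
  MUL R2, 2  → R2 = 46 * 2 = 92
  ADD R2, 5  → R2 = 92 + 5 = 97
Final: R2 = 97

97


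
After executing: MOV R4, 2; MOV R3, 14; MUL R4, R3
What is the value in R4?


Register state trace:
  MOV R4, 2  → R4 = 2
  MOV R3, 14  → R3 = 14
  MUL R4, R3  → R4 = 2 * 14 = 28
Final: R4 = 28

28


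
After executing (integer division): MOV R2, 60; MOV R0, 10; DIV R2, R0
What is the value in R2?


Register state trace:
  MOV R2, 60  → R2 = 60
  MOV R0, 10  → R0 = 10
  DIV R2, R0  → R2 = 60 // 10 = 6
Final: R2 = 6

6


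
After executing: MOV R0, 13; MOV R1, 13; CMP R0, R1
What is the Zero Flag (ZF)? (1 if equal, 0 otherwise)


Register state trace:
  MOV R0, 13  → R0 = 13
  MOV R1, 13  → R1 = 13
  CMP R0, R1  → computes 13 - 13 = 0
  Result is zero, so values are equal
ZF = 1

1


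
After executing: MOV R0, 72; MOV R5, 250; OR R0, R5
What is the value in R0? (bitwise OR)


Register state trace:
  MOV R0, 72  → R0 = 72 (0b01001000)
  MOV R5, 250  → R5 = 250 (0b11111010)
  OR R0, R5   → R0 = 72 OR 250 = 250 (0b11111010)
Final: R0 = 250

250


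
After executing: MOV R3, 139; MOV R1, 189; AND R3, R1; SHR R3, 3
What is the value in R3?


Register state trace:
  MOV R3, 139  → R3 = 139 (0b10001011)
  MOV R1, 189  → R1 = 189 (0b10111101)
  AND R3, R1  → R3 = 139 AND 189 = 137 (0b10001001)
  SHR R3, 3  → R3 = 137 >> 3 = 17
Final: R3 = 17

17


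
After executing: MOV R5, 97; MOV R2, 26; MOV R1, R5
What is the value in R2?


Register state trace:
  MOV R5, 97  → R5 = 97
  MOV R2, 26  → R2 = 26
  MOV R1, R5  → R1 = 97
Final: R2 = 26

26


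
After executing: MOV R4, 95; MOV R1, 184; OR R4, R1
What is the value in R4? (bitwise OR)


Register state trace:
  MOV R4, 95  → R4 = 95 (0b01011111)
  MOV R1, 184  → R1 = 184 (0b10111000)
  OR R4, R1   → R4 = 95 OR 184 = 255 (0b11111111)
Final: R4 = 255

255


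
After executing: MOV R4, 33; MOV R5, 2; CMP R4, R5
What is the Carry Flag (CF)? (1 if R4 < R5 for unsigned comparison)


Register state trace:
  MOV R4, 33  → R4 = 33
  MOV R5, 2  → R5 = 2
  CMP R4, R5  → unsigned 33 - 2: no borrow
  33 >= 2, so CF = 0
CF = 0

0


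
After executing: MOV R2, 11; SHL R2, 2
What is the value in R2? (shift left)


Register state trace:
  MOV R2, 11  → R2 = 11
  SHL R2, 2  → R2 = 11 << 2 = 11 * 2^2 = 44
Final: R2 = 44

44


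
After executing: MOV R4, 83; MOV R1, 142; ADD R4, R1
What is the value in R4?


Register state trace:
  MOV R4, 83  → R4 = 83
  MOV R1, 142  → R1 = 142
  ADD R4, R1  → R4 = 83 + 142 = 225
Final: R4 = 225

225


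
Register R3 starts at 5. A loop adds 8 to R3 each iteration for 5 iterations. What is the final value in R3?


Starting value: R3 = 5
  Iter 1: R3 = 5 + 8 = 13
  Iter 2: R3 = 13 + 8 = 21
  Iter 3: R3 = 21 + 8 = 29
  Iter 4: R3 = 29 + 8 = 37
  Iter 5: R3 = 37 + 8 = 45
Final: R3 = 45

45


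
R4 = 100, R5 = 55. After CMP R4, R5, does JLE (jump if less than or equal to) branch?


Trace:
  R4 = 100, R5 = 55
  CMP R4, R5  → compares 100 vs 55
  JLE checks: is 100 less than or equal to 55?
  100 > 55, so condition is false
Branch taken: No

No


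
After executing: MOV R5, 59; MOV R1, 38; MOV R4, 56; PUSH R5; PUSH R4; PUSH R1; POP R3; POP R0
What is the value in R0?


Stack trace (top is rightmost):
  MOV R5, 59  → R5 = 59
  MOV R1, 38  → R1 = 38
  MOV R4, 56  → R4 = 56
  PUSH R5  → stack: [59]
  PUSH R4  → stack: [59, 56]
  PUSH R1  → stack: [59, 56, 38]
  POP R3  → R3 = 38, stack: [59, 56]
  POP R0  → R0 = 56, stack: [59]
Final: R0 = 56

56


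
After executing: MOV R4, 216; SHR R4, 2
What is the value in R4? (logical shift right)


Register state trace:
  MOV R4, 216  → R4 = 216
  SHR R4, 2  → R4 = 216 >> 2 = 216 // 2^2 = 54
Final: R4 = 54

54


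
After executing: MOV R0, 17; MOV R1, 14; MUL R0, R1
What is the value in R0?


Register state trace:
  MOV R0, 17  → R0 = 17
  MOV R1, 14  → R1 = 14
  MUL R0, R1  → R0 = 17 * 14 = 238
Final: R0 = 238

238


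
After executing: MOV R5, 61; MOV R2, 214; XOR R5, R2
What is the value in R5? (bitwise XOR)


Register state trace:
  MOV R5, 61  → R5 = 61 (0b00111101)
  MOV R2, 214  → R2 = 214 (0b11010110)
  XOR R5, R2  → R5 = 61 XOR 214 = 235 (0b11101011)
Final: R5 = 235

235


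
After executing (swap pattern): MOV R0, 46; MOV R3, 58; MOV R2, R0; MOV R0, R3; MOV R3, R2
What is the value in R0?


Register state trace (swap pattern):
  MOV R0, 46  → R0 = 46
  MOV R3, 58  → R3 = 58
  MOV R2, R0  → R2 = 46  (save R0)
  MOV R0, R3  → R0 = 58  (R0 gets R3's value)
  MOV R3, R2  → R3 = 46  (R3 gets saved value)
Final: R0 = 58

58


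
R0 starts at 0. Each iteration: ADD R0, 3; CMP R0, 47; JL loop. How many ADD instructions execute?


Loop trace (R0 starts at 0, target 47, step 3):
  ADD #1: R0 = 0 + 3 = 3  → 3 < 47, loop
  ADD #2: R0 = 3 + 3 = 6  → 6 < 47, loop
  ADD #3: R0 = 6 + 3 = 9  → 9 < 47, loop
  ADD #4: R0 = 9 + 3 = 12  → 12 < 47, loop
  ADD #5: R0 = 12 + 3 = 15  → 15 < 47, loop
  ADD #6: R0 = 15 + 3 = 18  → 18 < 47, loop
  ADD #7: R0 = 18 + 3 = 21  → 21 < 47, loop
  ADD #8: R0 = 21 + 3 = 24  → 24 < 47, loop
  ADD #9: R0 = 24 + 3 = 27  → 27 < 47, loop
  ADD #10: R0 = 27 + 3 = 30  → 30 < 47, loop
  ADD #11: R0 = 30 + 3 = 33  → 33 < 47, loop
  ADD #12: R0 = 33 + 3 = 36  → 36 < 47, loop
  ADD #13: R0 = 36 + 3 = 39  → 39 < 47, loop
  ADD #14: R0 = 39 + 3 = 42  → 42 < 47, loop
  ADD #15: R0 = 42 + 3 = 45  → 45 < 47, loop
  ADD #16: R0 = 45 + 3 = 48  → 48 >= 47, exit
Total ADD instructions: 16

16


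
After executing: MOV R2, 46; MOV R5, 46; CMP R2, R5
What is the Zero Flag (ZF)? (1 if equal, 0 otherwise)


Register state trace:
  MOV R2, 46  → R2 = 46
  MOV R5, 46  → R5 = 46
  CMP R2, R5  → computes 46 - 46 = 0
  Result is zero, so values are equal
ZF = 1

1


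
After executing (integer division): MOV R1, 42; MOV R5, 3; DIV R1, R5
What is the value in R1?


Register state trace:
  MOV R1, 42  → R1 = 42
  MOV R5, 3  → R5 = 3
  DIV R1, R5  → R1 = 42 // 3 = 14
Final: R1 = 14

14


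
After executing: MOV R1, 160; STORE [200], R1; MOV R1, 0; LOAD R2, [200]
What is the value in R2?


Register and memory trace:
  MOV R1, 160  → R1 = 160
  STORE [200], R1  → mem[200] = 160
  MOV R1, 0  → R1 = 0
  LOAD R2, [200]  → R2 = mem[200] = 160
Final: R2 = 160

160


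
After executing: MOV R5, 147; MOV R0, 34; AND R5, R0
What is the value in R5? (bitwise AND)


Register state trace:
  MOV R5, 147  → R5 = 147 (0b10010011)
  MOV R0, 34  → R0 = 34 (0b00100010)
  AND R5, R0  → R5 = 147 AND 34 = 2 (0b00000010)
Final: R5 = 2

2


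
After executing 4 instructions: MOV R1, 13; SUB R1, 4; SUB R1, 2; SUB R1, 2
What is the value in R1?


Register state trace:
  MOV R1, 13  → R1 = 13
  SUB R1, 4  → R1 = 13 - 4 = 9
  SUB R1, 2  → R1 = 9 - 2 = 7
  SUB R1, 2  → R1 = 7 - 2 = 5
Final: R1 = 5

5


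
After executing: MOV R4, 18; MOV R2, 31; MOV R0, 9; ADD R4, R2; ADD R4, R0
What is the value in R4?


Register state trace:
  MOV R4, 18  → R4 = 18
  MOV R2, 31  → R2 = 31
  MOV R0, 9  → R0 = 9
  ADD R4, R2  → R4 = 18 + 31 = 49
  ADD R4, R0  → R4 = 49 + 9 = 58
Final: R4 = 58

58


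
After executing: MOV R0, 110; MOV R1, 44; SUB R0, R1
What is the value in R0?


Register state trace:
  MOV R0, 110  → R0 = 110
  MOV R1, 44  → R1 = 44
  SUB R0, R1  → R0 = 110 - 44 = 66
Final: R0 = 66

66


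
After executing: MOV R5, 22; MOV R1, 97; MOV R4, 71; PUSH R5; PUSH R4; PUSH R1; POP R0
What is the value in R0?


Stack trace (top is rightmost):
  MOV R5, 22  → R5 = 22
  MOV R1, 97  → R1 = 97
  MOV R4, 71  → R4 = 71
  PUSH R5  → stack: [22]
  PUSH R4  → stack: [22, 71]
  PUSH R1  → stack: [22, 71, 97]
  POP R0  → R0 = 97, stack: [22, 71]
Final: R0 = 97

97


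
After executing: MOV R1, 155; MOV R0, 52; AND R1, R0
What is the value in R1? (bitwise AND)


Register state trace:
  MOV R1, 155  → R1 = 155 (0b10011011)
  MOV R0, 52  → R0 = 52 (0b00110100)
  AND R1, R0  → R1 = 155 AND 52 = 16 (0b00010000)
Final: R1 = 16

16


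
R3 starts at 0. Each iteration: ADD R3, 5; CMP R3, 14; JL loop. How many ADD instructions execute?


Loop trace (R3 starts at 0, target 14, step 5):
  ADD #1: R3 = 0 + 5 = 5  → 5 < 14, loop
  ADD #2: R3 = 5 + 5 = 10  → 10 < 14, loop
  ADD #3: R3 = 10 + 5 = 15  → 15 >= 14, exit
Total ADD instructions: 3

3


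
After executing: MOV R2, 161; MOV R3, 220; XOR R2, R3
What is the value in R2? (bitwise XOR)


Register state trace:
  MOV R2, 161  → R2 = 161 (0b10100001)
  MOV R3, 220  → R3 = 220 (0b11011100)
  XOR R2, R3  → R2 = 161 XOR 220 = 125 (0b01111101)
Final: R2 = 125

125


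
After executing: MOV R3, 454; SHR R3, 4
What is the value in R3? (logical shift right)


Register state trace:
  MOV R3, 454  → R3 = 454
  SHR R3, 4  → R3 = 454 >> 4 = 454 // 2^4 = 28
Final: R3 = 28

28


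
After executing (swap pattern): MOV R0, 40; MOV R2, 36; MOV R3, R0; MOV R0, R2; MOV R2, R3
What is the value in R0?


Register state trace (swap pattern):
  MOV R0, 40  → R0 = 40
  MOV R2, 36  → R2 = 36
  MOV R3, R0  → R3 = 40  (save R0)
  MOV R0, R2  → R0 = 36  (R0 gets R2's value)
  MOV R2, R3  → R2 = 40  (R2 gets saved value)
Final: R0 = 36

36


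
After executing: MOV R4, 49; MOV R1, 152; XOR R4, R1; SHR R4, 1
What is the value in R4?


Register state trace:
  MOV R4, 49  → R4 = 49 (0b00110001)
  MOV R1, 152  → R1 = 152 (0b10011000)
  XOR R4, R1  → R4 = 49 XOR 152 = 169 (0b10101001)
  SHR R4, 1  → R4 = 169 >> 1 = 84
Final: R4 = 84

84


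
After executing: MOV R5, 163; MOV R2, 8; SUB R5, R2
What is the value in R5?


Register state trace:
  MOV R5, 163  → R5 = 163
  MOV R2, 8  → R2 = 8
  SUB R5, R2  → R5 = 163 - 8 = 155
Final: R5 = 155

155


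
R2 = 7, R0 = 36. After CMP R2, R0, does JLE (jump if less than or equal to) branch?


Trace:
  R2 = 7, R0 = 36
  CMP R2, R0  → compares 7 vs 36
  JLE checks: is 7 less than or equal to 36?
  7 < 36, so condition is true
Branch taken: Yes

Yes


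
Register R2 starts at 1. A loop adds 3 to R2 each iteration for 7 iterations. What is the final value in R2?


Starting value: R2 = 1
  Iter 1: R2 = 1 + 3 = 4
  Iter 2: R2 = 4 + 3 = 7
  Iter 3: R2 = 7 + 3 = 10
  Iter 4: R2 = 10 + 3 = 13
  Iter 5: R2 = 13 + 3 = 16
  Iter 6: R2 = 16 + 3 = 19
  Iter 7: R2 = 19 + 3 = 22
Final: R2 = 22

22


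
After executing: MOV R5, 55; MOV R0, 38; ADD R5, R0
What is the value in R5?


Register state trace:
  MOV R5, 55  → R5 = 55
  MOV R0, 38  → R0 = 38
  ADD R5, R0  → R5 = 55 + 38 = 93
Final: R5 = 93

93


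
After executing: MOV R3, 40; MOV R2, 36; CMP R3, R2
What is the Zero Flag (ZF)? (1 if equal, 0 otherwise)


Register state trace:
  MOV R3, 40  → R3 = 40
  MOV R2, 36  → R2 = 36
  CMP R3, R2  → computes 40 - 36 = 4
  Result is nonzero, so values are not equal
ZF = 0

0


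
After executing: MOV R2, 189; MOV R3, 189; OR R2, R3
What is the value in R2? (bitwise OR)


Register state trace:
  MOV R2, 189  → R2 = 189 (0b10111101)
  MOV R3, 189  → R3 = 189 (0b10111101)
  OR R2, R3   → R2 = 189 OR 189 = 189 (0b10111101)
Final: R2 = 189

189


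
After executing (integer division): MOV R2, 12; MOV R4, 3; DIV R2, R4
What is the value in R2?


Register state trace:
  MOV R2, 12  → R2 = 12
  MOV R4, 3  → R4 = 3
  DIV R2, R4  → R2 = 12 // 3 = 4
Final: R2 = 4

4


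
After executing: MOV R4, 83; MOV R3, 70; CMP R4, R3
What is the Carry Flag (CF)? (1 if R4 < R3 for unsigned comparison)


Register state trace:
  MOV R4, 83  → R4 = 83
  MOV R3, 70  → R3 = 70
  CMP R4, R3  → unsigned 83 - 70: no borrow
  83 >= 70, so CF = 0
CF = 0

0


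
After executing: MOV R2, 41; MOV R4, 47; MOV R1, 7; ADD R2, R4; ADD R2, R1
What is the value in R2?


Register state trace:
  MOV R2, 41  → R2 = 41
  MOV R4, 47  → R4 = 47
  MOV R1, 7  → R1 = 7
  ADD R2, R4  → R2 = 41 + 47 = 88
  ADD R2, R1  → R2 = 88 + 7 = 95
Final: R2 = 95

95


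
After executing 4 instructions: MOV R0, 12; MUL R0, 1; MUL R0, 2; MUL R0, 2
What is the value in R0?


Register state trace:
  MOV R0, 12  → R0 = 12
  MUL R0, 1  → R0 = 12 * 1 = 12
  MUL R0, 2  → R0 = 12 * 2 = 24
  MUL R0, 2  → R0 = 24 * 2 = 48
Final: R0 = 48

48


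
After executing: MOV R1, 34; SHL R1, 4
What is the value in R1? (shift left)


Register state trace:
  MOV R1, 34  → R1 = 34
  SHL R1, 4  → R1 = 34 << 4 = 34 * 2^4 = 544
Final: R1 = 544

544


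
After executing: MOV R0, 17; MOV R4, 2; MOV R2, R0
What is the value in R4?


Register state trace:
  MOV R0, 17  → R0 = 17
  MOV R4, 2  → R4 = 2
  MOV R2, R0  → R2 = 17
Final: R4 = 2

2


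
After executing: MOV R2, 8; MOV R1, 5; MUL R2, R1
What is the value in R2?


Register state trace:
  MOV R2, 8  → R2 = 8
  MOV R1, 5  → R1 = 5
  MUL R2, R1  → R2 = 8 * 5 = 40
Final: R2 = 40

40


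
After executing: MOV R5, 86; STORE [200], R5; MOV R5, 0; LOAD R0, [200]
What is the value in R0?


Register and memory trace:
  MOV R5, 86  → R5 = 86
  STORE [200], R5  → mem[200] = 86
  MOV R5, 0  → R5 = 0
  LOAD R0, [200]  → R0 = mem[200] = 86
Final: R0 = 86

86


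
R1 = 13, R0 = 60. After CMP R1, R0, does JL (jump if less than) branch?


Trace:
  R1 = 13, R0 = 60
  CMP R1, R0  → compares 13 vs 60
  JL checks: is 13 less than 60?
  13 < 60, so condition is true
Branch taken: Yes

Yes


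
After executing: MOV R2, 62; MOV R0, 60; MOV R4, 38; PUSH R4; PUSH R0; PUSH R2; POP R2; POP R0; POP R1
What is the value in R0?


Stack trace (top is rightmost):
  MOV R2, 62  → R2 = 62
  MOV R0, 60  → R0 = 60
  MOV R4, 38  → R4 = 38
  PUSH R4  → stack: [38]
  PUSH R0  → stack: [38, 60]
  PUSH R2  → stack: [38, 60, 62]
  POP R2  → R2 = 62, stack: [38, 60]
  POP R0  → R0 = 60, stack: [38]
  POP R1  → R1 = 38, stack: []
Final: R0 = 60

60


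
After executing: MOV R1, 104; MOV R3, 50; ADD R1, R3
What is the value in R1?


Register state trace:
  MOV R1, 104  → R1 = 104
  MOV R3, 50  → R3 = 50
  ADD R1, R3  → R1 = 104 + 50 = 154
Final: R1 = 154

154


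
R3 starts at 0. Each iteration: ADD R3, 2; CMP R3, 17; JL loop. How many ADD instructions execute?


Loop trace (R3 starts at 0, target 17, step 2):
  ADD #1: R3 = 0 + 2 = 2  → 2 < 17, loop
  ADD #2: R3 = 2 + 2 = 4  → 4 < 17, loop
  ADD #3: R3 = 4 + 2 = 6  → 6 < 17, loop
  ADD #4: R3 = 6 + 2 = 8  → 8 < 17, loop
  ADD #5: R3 = 8 + 2 = 10  → 10 < 17, loop
  ADD #6: R3 = 10 + 2 = 12  → 12 < 17, loop
  ADD #7: R3 = 12 + 2 = 14  → 14 < 17, loop
  ADD #8: R3 = 14 + 2 = 16  → 16 < 17, loop
  ADD #9: R3 = 16 + 2 = 18  → 18 >= 17, exit
Total ADD instructions: 9

9


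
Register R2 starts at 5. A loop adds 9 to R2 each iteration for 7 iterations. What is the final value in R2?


Starting value: R2 = 5
  Iter 1: R2 = 5 + 9 = 14
  Iter 2: R2 = 14 + 9 = 23
  Iter 3: R2 = 23 + 9 = 32
  Iter 4: R2 = 32 + 9 = 41
  Iter 5: R2 = 41 + 9 = 50
  Iter 6: R2 = 50 + 9 = 59
  Iter 7: R2 = 59 + 9 = 68
Final: R2 = 68

68


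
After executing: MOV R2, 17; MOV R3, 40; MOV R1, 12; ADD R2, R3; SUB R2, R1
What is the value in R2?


Register state trace:
  MOV R2, 17  → R2 = 17
  MOV R3, 40  → R3 = 40
  MOV R1, 12  → R1 = 12
  ADD R2, R3  → R2 = 17 + 40 = 57
  SUB R2, R1  → R2 = 57 - 12 = 45
Final: R2 = 45

45


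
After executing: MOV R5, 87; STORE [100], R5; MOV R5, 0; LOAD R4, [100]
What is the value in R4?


Register and memory trace:
  MOV R5, 87  → R5 = 87
  STORE [100], R5  → mem[100] = 87
  MOV R5, 0  → R5 = 0
  LOAD R4, [100]  → R4 = mem[100] = 87
Final: R4 = 87

87


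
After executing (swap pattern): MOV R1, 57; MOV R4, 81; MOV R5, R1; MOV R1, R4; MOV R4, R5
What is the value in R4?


Register state trace (swap pattern):
  MOV R1, 57  → R1 = 57
  MOV R4, 81  → R4 = 81
  MOV R5, R1  → R5 = 57  (save R1)
  MOV R1, R4  → R1 = 81  (R1 gets R4's value)
  MOV R4, R5  → R4 = 57  (R4 gets saved value)
Final: R4 = 57

57


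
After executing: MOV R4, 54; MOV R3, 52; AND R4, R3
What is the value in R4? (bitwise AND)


Register state trace:
  MOV R4, 54  → R4 = 54 (0b00110110)
  MOV R3, 52  → R3 = 52 (0b00110100)
  AND R4, R3  → R4 = 54 AND 52 = 52 (0b00110100)
Final: R4 = 52

52


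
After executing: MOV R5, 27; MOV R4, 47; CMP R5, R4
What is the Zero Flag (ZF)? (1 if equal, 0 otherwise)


Register state trace:
  MOV R5, 27  → R5 = 27
  MOV R4, 47  → R4 = 47
  CMP R5, R4  → computes 27 - 47 = -20
  Result is nonzero, so values are not equal
ZF = 0

0


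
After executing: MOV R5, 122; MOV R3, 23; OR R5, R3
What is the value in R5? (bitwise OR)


Register state trace:
  MOV R5, 122  → R5 = 122 (0b01111010)
  MOV R3, 23  → R3 = 23 (0b00010111)
  OR R5, R3   → R5 = 122 OR 23 = 127 (0b01111111)
Final: R5 = 127

127


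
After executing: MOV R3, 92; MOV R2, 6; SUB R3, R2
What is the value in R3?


Register state trace:
  MOV R3, 92  → R3 = 92
  MOV R2, 6  → R2 = 6
  SUB R3, R2  → R3 = 92 - 6 = 86
Final: R3 = 86

86


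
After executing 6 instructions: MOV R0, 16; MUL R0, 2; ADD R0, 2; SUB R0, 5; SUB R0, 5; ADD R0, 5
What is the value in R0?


Register state trace:
  MOV R0, 16  → R0 = 16
  MUL R0, 2  → R0 = 16 * 2 = 32
  ADD R0, 2  → R0 = 32 + 2 = 34
  SUB R0, 5  → R0 = 34 - 5 = 29
  SUB R0, 5  → R0 = 29 - 5 = 24
  ADD R0, 5  → R0 = 24 + 5 = 29
Final: R0 = 29

29


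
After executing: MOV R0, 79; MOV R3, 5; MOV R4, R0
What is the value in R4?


Register state trace:
  MOV R0, 79  → R0 = 79
  MOV R3, 5  → R3 = 5
  MOV R4, R0  → R4 = 79
Final: R4 = 79

79


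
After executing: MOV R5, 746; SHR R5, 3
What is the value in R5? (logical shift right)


Register state trace:
  MOV R5, 746  → R5 = 746
  SHR R5, 3  → R5 = 746 >> 3 = 746 // 2^3 = 93
Final: R5 = 93

93


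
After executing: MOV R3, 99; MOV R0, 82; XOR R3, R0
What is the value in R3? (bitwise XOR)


Register state trace:
  MOV R3, 99  → R3 = 99 (0b01100011)
  MOV R0, 82  → R0 = 82 (0b01010010)
  XOR R3, R0  → R3 = 99 XOR 82 = 49 (0b00110001)
Final: R3 = 49

49


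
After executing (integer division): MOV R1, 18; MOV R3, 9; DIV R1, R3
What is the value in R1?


Register state trace:
  MOV R1, 18  → R1 = 18
  MOV R3, 9  → R3 = 9
  DIV R1, R3  → R1 = 18 // 9 = 2
Final: R1 = 2

2


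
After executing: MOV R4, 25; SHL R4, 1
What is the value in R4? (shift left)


Register state trace:
  MOV R4, 25  → R4 = 25
  SHL R4, 1  → R4 = 25 << 1 = 25 * 2^1 = 50
Final: R4 = 50

50


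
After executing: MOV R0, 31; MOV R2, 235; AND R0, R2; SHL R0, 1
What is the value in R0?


Register state trace:
  MOV R0, 31  → R0 = 31 (0b00011111)
  MOV R2, 235  → R2 = 235 (0b11101011)
  AND R0, R2  → R0 = 31 AND 235 = 11 (0b00001011)
  SHL R0, 1  → R0 = 11 << 1 = 22
Final: R0 = 22

22


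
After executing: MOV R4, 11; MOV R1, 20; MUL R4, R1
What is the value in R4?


Register state trace:
  MOV R4, 11  → R4 = 11
  MOV R1, 20  → R1 = 20
  MUL R4, R1  → R4 = 11 * 20 = 220
Final: R4 = 220

220


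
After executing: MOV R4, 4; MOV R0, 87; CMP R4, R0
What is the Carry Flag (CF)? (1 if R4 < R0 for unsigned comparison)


Register state trace:
  MOV R4, 4  → R4 = 4
  MOV R0, 87  → R0 = 87
  CMP R4, R0  → unsigned 4 - 87: borrow occurs
  4 < 87, so CF = 1
CF = 1

1


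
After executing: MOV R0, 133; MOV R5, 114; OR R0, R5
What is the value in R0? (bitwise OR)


Register state trace:
  MOV R0, 133  → R0 = 133 (0b10000101)
  MOV R5, 114  → R5 = 114 (0b01110010)
  OR R0, R5   → R0 = 133 OR 114 = 247 (0b11110111)
Final: R0 = 247

247


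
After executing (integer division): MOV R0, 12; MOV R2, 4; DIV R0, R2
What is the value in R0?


Register state trace:
  MOV R0, 12  → R0 = 12
  MOV R2, 4  → R2 = 4
  DIV R0, R2  → R0 = 12 // 4 = 3
Final: R0 = 3

3


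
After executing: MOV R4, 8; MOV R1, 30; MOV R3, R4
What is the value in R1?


Register state trace:
  MOV R4, 8  → R4 = 8
  MOV R1, 30  → R1 = 30
  MOV R3, R4  → R3 = 8
Final: R1 = 30

30


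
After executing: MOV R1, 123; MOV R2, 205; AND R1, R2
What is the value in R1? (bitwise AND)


Register state trace:
  MOV R1, 123  → R1 = 123 (0b01111011)
  MOV R2, 205  → R2 = 205 (0b11001101)
  AND R1, R2  → R1 = 123 AND 205 = 73 (0b01001001)
Final: R1 = 73

73


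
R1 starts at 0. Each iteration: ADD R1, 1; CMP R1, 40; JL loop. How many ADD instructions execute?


Loop trace (R1 starts at 0, target 40, step 1):
  ADD #1: R1 = 0 + 1 = 1  → 1 < 40, loop
  ADD #2: R1 = 1 + 1 = 2  → 2 < 40, loop
  ADD #3: R1 = 2 + 1 = 3  → 3 < 40, loop
  ADD #4: R1 = 3 + 1 = 4  → 4 < 40, loop
  ADD #5: R1 = 4 + 1 = 5  → 5 < 40, loop
  ADD #6: R1 = 5 + 1 = 6  → 6 < 40, loop
  ADD #7: R1 = 6 + 1 = 7  → 7 < 40, loop
  ADD #8: R1 = 7 + 1 = 8  → 8 < 40, loop
  ADD #9: R1 = 8 + 1 = 9  → 9 < 40, loop
  ADD #10: R1 = 9 + 1 = 10  → 10 < 40, loop
  ADD #11: R1 = 10 + 1 = 11  → 11 < 40, loop
  ADD #12: R1 = 11 + 1 = 12  → 12 < 40, loop
  ADD #13: R1 = 12 + 1 = 13  → 13 < 40, loop
  ADD #14: R1 = 13 + 1 = 14  → 14 < 40, loop
  ADD #15: R1 = 14 + 1 = 15  → 15 < 40, loop
  ADD #16: R1 = 15 + 1 = 16  → 16 < 40, loop
  ADD #17: R1 = 16 + 1 = 17  → 17 < 40, loop
  ADD #18: R1 = 17 + 1 = 18  → 18 < 40, loop
  ADD #19: R1 = 18 + 1 = 19  → 19 < 40, loop
  ADD #20: R1 = 19 + 1 = 20  → 20 < 40, loop
  ADD #21: R1 = 20 + 1 = 21  → 21 < 40, loop
  ADD #22: R1 = 21 + 1 = 22  → 22 < 40, loop
  ADD #23: R1 = 22 + 1 = 23  → 23 < 40, loop
  ADD #24: R1 = 23 + 1 = 24  → 24 < 40, loop
  ADD #25: R1 = 24 + 1 = 25  → 25 < 40, loop
  ADD #26: R1 = 25 + 1 = 26  → 26 < 40, loop
  ADD #27: R1 = 26 + 1 = 27  → 27 < 40, loop
  ADD #28: R1 = 27 + 1 = 28  → 28 < 40, loop
  ADD #29: R1 = 28 + 1 = 29  → 29 < 40, loop
  ADD #30: R1 = 29 + 1 = 30  → 30 < 40, loop
  ADD #31: R1 = 30 + 1 = 31  → 31 < 40, loop
  ADD #32: R1 = 31 + 1 = 32  → 32 < 40, loop
  ADD #33: R1 = 32 + 1 = 33  → 33 < 40, loop
  ADD #34: R1 = 33 + 1 = 34  → 34 < 40, loop
  ADD #35: R1 = 34 + 1 = 35  → 35 < 40, loop
  ADD #36: R1 = 35 + 1 = 36  → 36 < 40, loop
  ADD #37: R1 = 36 + 1 = 37  → 37 < 40, loop
  ADD #38: R1 = 37 + 1 = 38  → 38 < 40, loop
  ADD #39: R1 = 38 + 1 = 39  → 39 < 40, loop
  ADD #40: R1 = 39 + 1 = 40  → 40 >= 40, exit
Total ADD instructions: 40

40


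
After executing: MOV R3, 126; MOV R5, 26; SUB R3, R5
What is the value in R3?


Register state trace:
  MOV R3, 126  → R3 = 126
  MOV R5, 26  → R5 = 26
  SUB R3, R5  → R3 = 126 - 26 = 100
Final: R3 = 100

100


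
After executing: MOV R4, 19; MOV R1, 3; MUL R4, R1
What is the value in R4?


Register state trace:
  MOV R4, 19  → R4 = 19
  MOV R1, 3  → R1 = 3
  MUL R4, R1  → R4 = 19 * 3 = 57
Final: R4 = 57

57


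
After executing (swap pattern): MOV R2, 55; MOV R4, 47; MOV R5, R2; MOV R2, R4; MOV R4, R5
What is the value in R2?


Register state trace (swap pattern):
  MOV R2, 55  → R2 = 55
  MOV R4, 47  → R4 = 47
  MOV R5, R2  → R5 = 55  (save R2)
  MOV R2, R4  → R2 = 47  (R2 gets R4's value)
  MOV R4, R5  → R4 = 55  (R4 gets saved value)
Final: R2 = 47

47


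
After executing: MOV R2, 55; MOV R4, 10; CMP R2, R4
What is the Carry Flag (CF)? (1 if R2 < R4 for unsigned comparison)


Register state trace:
  MOV R2, 55  → R2 = 55
  MOV R4, 10  → R4 = 10
  CMP R2, R4  → unsigned 55 - 10: no borrow
  55 >= 10, so CF = 0
CF = 0

0


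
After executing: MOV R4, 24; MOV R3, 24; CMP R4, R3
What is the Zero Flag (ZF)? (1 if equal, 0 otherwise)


Register state trace:
  MOV R4, 24  → R4 = 24
  MOV R3, 24  → R3 = 24
  CMP R4, R3  → computes 24 - 24 = 0
  Result is zero, so values are equal
ZF = 1

1


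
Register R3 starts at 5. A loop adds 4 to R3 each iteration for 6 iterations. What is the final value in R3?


Starting value: R3 = 5
  Iter 1: R3 = 5 + 4 = 9
  Iter 2: R3 = 9 + 4 = 13
  Iter 3: R3 = 13 + 4 = 17
  Iter 4: R3 = 17 + 4 = 21
  Iter 5: R3 = 21 + 4 = 25
  Iter 6: R3 = 25 + 4 = 29
Final: R3 = 29

29


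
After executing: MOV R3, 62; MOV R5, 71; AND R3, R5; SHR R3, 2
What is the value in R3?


Register state trace:
  MOV R3, 62  → R3 = 62 (0b00111110)
  MOV R5, 71  → R5 = 71 (0b01000111)
  AND R3, R5  → R3 = 62 AND 71 = 6 (0b00000110)
  SHR R3, 2  → R3 = 6 >> 2 = 1
Final: R3 = 1

1


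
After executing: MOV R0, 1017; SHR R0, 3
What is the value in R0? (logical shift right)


Register state trace:
  MOV R0, 1017  → R0 = 1017
  SHR R0, 3  → R0 = 1017 >> 3 = 1017 // 2^3 = 127
Final: R0 = 127

127


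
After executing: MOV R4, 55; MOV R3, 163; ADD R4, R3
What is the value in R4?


Register state trace:
  MOV R4, 55  → R4 = 55
  MOV R3, 163  → R3 = 163
  ADD R4, R3  → R4 = 55 + 163 = 218
Final: R4 = 218

218


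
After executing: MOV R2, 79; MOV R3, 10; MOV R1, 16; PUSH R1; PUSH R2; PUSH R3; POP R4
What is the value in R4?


Stack trace (top is rightmost):
  MOV R2, 79  → R2 = 79
  MOV R3, 10  → R3 = 10
  MOV R1, 16  → R1 = 16
  PUSH R1  → stack: [16]
  PUSH R2  → stack: [16, 79]
  PUSH R3  → stack: [16, 79, 10]
  POP R4  → R4 = 10, stack: [16, 79]
Final: R4 = 10

10


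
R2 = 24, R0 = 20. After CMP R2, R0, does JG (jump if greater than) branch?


Trace:
  R2 = 24, R0 = 20
  CMP R2, R0  → compares 24 vs 20
  JG checks: is 24 greater than 20?
  24 > 20, so condition is true
Branch taken: Yes

Yes


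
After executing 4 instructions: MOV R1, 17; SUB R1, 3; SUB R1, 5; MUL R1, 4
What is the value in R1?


Register state trace:
  MOV R1, 17  → R1 = 17
  SUB R1, 3  → R1 = 17 - 3 = 14
  SUB R1, 5  → R1 = 14 - 5 = 9
  MUL R1, 4  → R1 = 9 * 4 = 36
Final: R1 = 36

36


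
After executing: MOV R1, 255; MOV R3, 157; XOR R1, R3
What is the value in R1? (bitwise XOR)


Register state trace:
  MOV R1, 255  → R1 = 255 (0b11111111)
  MOV R3, 157  → R3 = 157 (0b10011101)
  XOR R1, R3  → R1 = 255 XOR 157 = 98 (0b01100010)
Final: R1 = 98

98


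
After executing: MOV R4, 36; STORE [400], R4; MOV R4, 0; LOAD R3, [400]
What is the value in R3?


Register and memory trace:
  MOV R4, 36  → R4 = 36
  STORE [400], R4  → mem[400] = 36
  MOV R4, 0  → R4 = 0
  LOAD R3, [400]  → R3 = mem[400] = 36
Final: R3 = 36

36


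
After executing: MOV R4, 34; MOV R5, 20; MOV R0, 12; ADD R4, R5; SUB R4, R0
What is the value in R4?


Register state trace:
  MOV R4, 34  → R4 = 34
  MOV R5, 20  → R5 = 20
  MOV R0, 12  → R0 = 12
  ADD R4, R5  → R4 = 34 + 20 = 54
  SUB R4, R0  → R4 = 54 - 12 = 42
Final: R4 = 42

42


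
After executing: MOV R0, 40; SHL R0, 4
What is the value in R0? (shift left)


Register state trace:
  MOV R0, 40  → R0 = 40
  SHL R0, 4  → R0 = 40 << 4 = 40 * 2^4 = 640
Final: R0 = 640

640


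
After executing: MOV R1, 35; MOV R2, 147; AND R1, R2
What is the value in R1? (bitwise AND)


Register state trace:
  MOV R1, 35  → R1 = 35 (0b00100011)
  MOV R2, 147  → R2 = 147 (0b10010011)
  AND R1, R2  → R1 = 35 AND 147 = 3 (0b00000011)
Final: R1 = 3

3


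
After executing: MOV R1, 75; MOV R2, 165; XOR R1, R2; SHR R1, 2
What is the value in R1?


Register state trace:
  MOV R1, 75  → R1 = 75 (0b01001011)
  MOV R2, 165  → R2 = 165 (0b10100101)
  XOR R1, R2  → R1 = 75 XOR 165 = 238 (0b11101110)
  SHR R1, 2  → R1 = 238 >> 2 = 59
Final: R1 = 59

59


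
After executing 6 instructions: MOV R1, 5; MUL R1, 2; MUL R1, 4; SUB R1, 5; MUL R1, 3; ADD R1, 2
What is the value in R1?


Register state trace:
  MOV R1, 5  → R1 = 5
  MUL R1, 2  → R1 = 5 * 2 = 10
  MUL R1, 4  → R1 = 10 * 4 = 40
  SUB R1, 5  → R1 = 40 - 5 = 35
  MUL R1, 3  → R1 = 35 * 3 = 105
  ADD R1, 2  → R1 = 105 + 2 = 107
Final: R1 = 107

107
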